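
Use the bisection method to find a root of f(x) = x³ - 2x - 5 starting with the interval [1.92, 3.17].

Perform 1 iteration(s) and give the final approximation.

f(x) = x³ - 2x - 5
Initial interval: [1.92, 3.17]

Iteration 1:
  c_1 = (1.920000 + 3.170000)/2 = 2.545000
  f(c_1) = f(2.545000) = 6.394029
  f(a) × f(c) < 0, new interval: [1.920000, 2.545000]

After 1 iteration(s), the approximation is c_1 = 2.545000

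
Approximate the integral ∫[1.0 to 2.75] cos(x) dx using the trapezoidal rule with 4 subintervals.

f(x) = cos(x)
a = 1.0, b = 2.75, n = 4
h = (b - a)/n = 0.437500

Trapezoidal rule: (h/2)[f(x₀) + 2f(x₁) + 2f(x₂) + ... + f(xₙ)]

x_0 = 1.0000, f(x_0) = 0.540302, coefficient = 1
x_1 = 1.4375, f(x_1) = 0.132902, coefficient = 2
x_2 = 1.8750, f(x_2) = -0.299534, coefficient = 2
x_3 = 2.3125, f(x_3) = -0.675545, coefficient = 2
x_4 = 2.7500, f(x_4) = -0.924302, coefficient = 1

I ≈ (0.437500/2) × -2.068353 = -0.452452
Exact value: -0.459810
Error: 0.007358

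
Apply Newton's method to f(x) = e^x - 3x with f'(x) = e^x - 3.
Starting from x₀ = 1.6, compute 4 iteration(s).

f(x) = e^x - 3x
f'(x) = e^x - 3
x₀ = 1.6

Newton-Raphson formula: x_{n+1} = x_n - f(x_n)/f'(x_n)

Iteration 1:
  f(1.600000) = 0.153032
  f'(1.600000) = 1.953032
  x_1 = 1.600000 - 0.153032/1.953032 = 1.521644
Iteration 2:
  f(1.521644) = 0.014816
  f'(1.521644) = 1.579747
  x_2 = 1.521644 - 0.014816/1.579747 = 1.512265
Iteration 3:
  f(1.512265) = 0.000201
  f'(1.512265) = 1.536996
  x_3 = 1.512265 - 0.000201/1.536996 = 1.512135
Iteration 4:
  f(1.512135) = 0.000000
  f'(1.512135) = 1.536404
  x_4 = 1.512135 - 0.000000/1.536404 = 1.512135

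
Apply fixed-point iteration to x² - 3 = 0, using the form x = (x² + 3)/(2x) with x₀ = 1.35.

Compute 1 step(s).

Equation: x² - 3 = 0
Fixed-point form: x = (x² + 3)/(2x)
x₀ = 1.35

x_1 = g(1.350000) = 1.786111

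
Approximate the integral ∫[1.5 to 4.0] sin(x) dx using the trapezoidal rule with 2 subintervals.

f(x) = sin(x)
a = 1.5, b = 4.0, n = 2
h = (b - a)/n = 1.250000

Trapezoidal rule: (h/2)[f(x₀) + 2f(x₁) + 2f(x₂) + ... + f(xₙ)]

x_0 = 1.5000, f(x_0) = 0.997495, coefficient = 1
x_1 = 2.7500, f(x_1) = 0.381661, coefficient = 2
x_2 = 4.0000, f(x_2) = -0.756802, coefficient = 1

I ≈ (1.250000/2) × 1.004014 = 0.627509
Exact value: 0.724381
Error: 0.096872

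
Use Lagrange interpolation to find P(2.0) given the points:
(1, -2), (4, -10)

Lagrange interpolation formula:
P(x) = Σ yᵢ × Lᵢ(x)
where Lᵢ(x) = Π_{j≠i} (x - xⱼ)/(xᵢ - xⱼ)

L_0(2.0) = (2.0 - 4)/(1 - 4) = 0.666667
L_1(2.0) = (2.0 - 1)/(4 - 1) = 0.333333

P(2.0) = (-2)×L_0(2.0) + (-10)×L_1(2.0)
P(2.0) = -4.666667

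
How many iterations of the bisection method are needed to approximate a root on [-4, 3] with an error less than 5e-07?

We need (b-a)/2^n ≤ 5e-07
(3 - (-4))/2^n ≤ 5e-07
7/2^n ≤ 5e-07
2^n ≥ 14000000
n ≥ log₂(14000000) = 23.74
n ≥ 24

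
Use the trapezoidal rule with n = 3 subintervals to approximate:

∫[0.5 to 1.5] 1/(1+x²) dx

f(x) = 1/(1+x²)
a = 0.5, b = 1.5, n = 3
h = (b - a)/n = 0.333333

Trapezoidal rule: (h/2)[f(x₀) + 2f(x₁) + 2f(x₂) + ... + f(xₙ)]

x_0 = 0.5000, f(x_0) = 0.800000, coefficient = 1
x_1 = 0.8333, f(x_1) = 0.590164, coefficient = 2
x_2 = 1.1667, f(x_2) = 0.423529, coefficient = 2
x_3 = 1.5000, f(x_3) = 0.307692, coefficient = 1

I ≈ (0.333333/2) × 3.135079 = 0.522513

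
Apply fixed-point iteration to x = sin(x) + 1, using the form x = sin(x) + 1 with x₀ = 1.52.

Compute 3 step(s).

Equation: x = sin(x) + 1
Fixed-point form: x = sin(x) + 1
x₀ = 1.52

x_1 = g(1.520000) = 1.998710
x_2 = g(1.998710) = 1.909833
x_3 = g(1.909833) = 1.943075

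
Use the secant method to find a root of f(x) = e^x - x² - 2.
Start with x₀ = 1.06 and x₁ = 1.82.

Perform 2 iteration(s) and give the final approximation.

f(x) = e^x - x² - 2
x₀ = 1.06, x₁ = 1.82

Secant formula: x_{n+1} = x_n - f(x_n)(x_n - x_{n-1})/(f(x_n) - f(x_{n-1}))

Iteration 1:
  f(1.060000) = -0.237229
  f(1.820000) = 0.859458
  x_2 = 1.820000 - 0.859458×(1.820000 - 1.060000)/(0.859458 - (-0.237229))
       = 1.224399
Iteration 2:
  f(1.820000) = 0.859458
  f(1.224399) = -0.097032
  x_3 = 1.224399 - (-0.097032)×(1.224399 - 1.820000)/(-0.097032 - 0.859458)
       = 1.284820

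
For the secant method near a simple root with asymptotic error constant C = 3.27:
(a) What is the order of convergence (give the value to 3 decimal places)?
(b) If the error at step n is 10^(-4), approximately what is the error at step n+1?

(a) Secant method has superlinear convergence with order φ = (1+√5)/2 ≈ 1.618.
    This means |e_{n+1}| ≈ C|e_n|^1.618.

(b) With |e_n| = 10^(-4) and C = 3.27:
    |e_{n+1}| ≈ 3.27 × (10^(-4))^1.618 = 3.27 × 10^(-6.47)

(a) ≈ 1.618 (golden ratio); (b) |e_{n+1}| ≈ 1.103e-06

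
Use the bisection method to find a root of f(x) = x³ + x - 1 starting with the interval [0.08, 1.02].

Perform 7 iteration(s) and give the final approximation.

f(x) = x³ + x - 1
Initial interval: [0.08, 1.02]

Iteration 1:
  c_1 = (0.080000 + 1.020000)/2 = 0.550000
  f(c_1) = f(0.550000) = -0.283625
  f(a) × f(c) ≥ 0, new interval: [0.550000, 1.020000]
Iteration 2:
  c_2 = (0.550000 + 1.020000)/2 = 0.785000
  f(c_2) = f(0.785000) = 0.268737
  f(a) × f(c) < 0, new interval: [0.550000, 0.785000]
Iteration 3:
  c_3 = (0.550000 + 0.785000)/2 = 0.667500
  f(c_3) = f(0.667500) = -0.035091
  f(a) × f(c) ≥ 0, new interval: [0.667500, 0.785000]
Iteration 4:
  c_4 = (0.667500 + 0.785000)/2 = 0.726250
  f(c_4) = f(0.726250) = 0.109303
  f(a) × f(c) < 0, new interval: [0.667500, 0.726250]
Iteration 5:
  c_5 = (0.667500 + 0.726250)/2 = 0.696875
  f(c_5) = f(0.696875) = 0.035302
  f(a) × f(c) < 0, new interval: [0.667500, 0.696875]
Iteration 6:
  c_6 = (0.667500 + 0.696875)/2 = 0.682187
  f(c_6) = f(0.682187) = -0.000336
  f(a) × f(c) ≥ 0, new interval: [0.682187, 0.696875]
Iteration 7:
  c_7 = (0.682187 + 0.696875)/2 = 0.689531
  f(c_7) = f(0.689531) = 0.017371
  f(a) × f(c) < 0, new interval: [0.682187, 0.689531]

After 7 iteration(s), the approximation is c_7 = 0.689531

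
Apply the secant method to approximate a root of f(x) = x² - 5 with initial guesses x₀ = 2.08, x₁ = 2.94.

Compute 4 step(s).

f(x) = x² - 5
x₀ = 2.08, x₁ = 2.94

Secant formula: x_{n+1} = x_n - f(x_n)(x_n - x_{n-1})/(f(x_n) - f(x_{n-1}))

Iteration 1:
  f(2.080000) = -0.673600
  f(2.940000) = 3.643600
  x_2 = 2.940000 - 3.643600×(2.940000 - 2.080000)/(3.643600 - (-0.673600))
       = 2.214183
Iteration 2:
  f(2.940000) = 3.643600
  f(2.214183) = -0.097392
  x_3 = 2.214183 - (-0.097392)×(2.214183 - 2.940000)/(-0.097392 - 3.643600)
       = 2.233079
Iteration 3:
  f(2.214183) = -0.097392
  f(2.233079) = -0.013358
  x_4 = 2.233079 - (-0.013358)×(2.233079 - 2.214183)/(-0.013358 - (-0.097392))
       = 2.236083
Iteration 4:
  f(2.233079) = -0.013358
  f(2.236083) = 0.000066
  x_5 = 2.236083 - 0.000066×(2.236083 - 2.233079)/(0.000066 - (-0.013358))
       = 2.236068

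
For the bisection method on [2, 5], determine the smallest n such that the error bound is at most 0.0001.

We need (b-a)/2^n ≤ 0.0001
(5 - 2)/2^n ≤ 0.0001
3/2^n ≤ 0.0001
2^n ≥ 30000
n ≥ log₂(30000) = 14.87
n ≥ 15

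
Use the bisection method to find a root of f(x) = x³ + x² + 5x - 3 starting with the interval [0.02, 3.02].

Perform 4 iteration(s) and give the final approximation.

f(x) = x³ + x² + 5x - 3
Initial interval: [0.02, 3.02]

Iteration 1:
  c_1 = (0.020000 + 3.020000)/2 = 1.520000
  f(c_1) = f(1.520000) = 10.422208
  f(a) × f(c) < 0, new interval: [0.020000, 1.520000]
Iteration 2:
  c_2 = (0.020000 + 1.520000)/2 = 0.770000
  f(c_2) = f(0.770000) = 1.899433
  f(a) × f(c) < 0, new interval: [0.020000, 0.770000]
Iteration 3:
  c_3 = (0.020000 + 0.770000)/2 = 0.395000
  f(c_3) = f(0.395000) = -0.807345
  f(a) × f(c) ≥ 0, new interval: [0.395000, 0.770000]
Iteration 4:
  c_4 = (0.395000 + 0.770000)/2 = 0.582500
  f(c_4) = f(0.582500) = 0.449452
  f(a) × f(c) < 0, new interval: [0.395000, 0.582500]

After 4 iteration(s), the approximation is c_4 = 0.582500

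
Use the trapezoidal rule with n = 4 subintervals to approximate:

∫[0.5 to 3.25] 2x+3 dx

f(x) = 2x+3
a = 0.5, b = 3.25, n = 4
h = (b - a)/n = 0.687500

Trapezoidal rule: (h/2)[f(x₀) + 2f(x₁) + 2f(x₂) + ... + f(xₙ)]

x_0 = 0.5000, f(x_0) = 4.000000, coefficient = 1
x_1 = 1.1875, f(x_1) = 5.375000, coefficient = 2
x_2 = 1.8750, f(x_2) = 6.750000, coefficient = 2
x_3 = 2.5625, f(x_3) = 8.125000, coefficient = 2
x_4 = 3.2500, f(x_4) = 9.500000, coefficient = 1

I ≈ (0.687500/2) × 54.000000 = 18.562500
Exact value: 18.562500
Error: 0.000000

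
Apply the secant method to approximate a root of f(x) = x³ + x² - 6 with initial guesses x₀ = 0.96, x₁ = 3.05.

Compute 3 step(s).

f(x) = x³ + x² - 6
x₀ = 0.96, x₁ = 3.05

Secant formula: x_{n+1} = x_n - f(x_n)(x_n - x_{n-1})/(f(x_n) - f(x_{n-1}))

Iteration 1:
  f(0.960000) = -4.193664
  f(3.050000) = 31.675125
  x_2 = 3.050000 - 31.675125×(3.050000 - 0.960000)/(31.675125 - (-4.193664))
       = 1.204356
Iteration 2:
  f(3.050000) = 31.675125
  f(1.204356) = -2.802640
  x_3 = 1.204356 - (-2.802640)×(1.204356 - 3.050000)/(-2.802640 - 31.675125)
       = 1.354385
Iteration 3:
  f(1.204356) = -2.802640
  f(1.354385) = -1.681210
  x_4 = 1.354385 - (-1.681210)×(1.354385 - 1.204356)/(-1.681210 - (-2.802640))
       = 1.579304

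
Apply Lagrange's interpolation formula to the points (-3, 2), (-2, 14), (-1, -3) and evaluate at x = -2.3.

Lagrange interpolation formula:
P(x) = Σ yᵢ × Lᵢ(x)
where Lᵢ(x) = Π_{j≠i} (x - xⱼ)/(xᵢ - xⱼ)

L_0(-2.3) = (-2.3 - (-2))/(-3 - (-2)) × (-2.3 - (-1))/(-3 - (-1)) = 0.195000
L_1(-2.3) = (-2.3 - (-3))/(-2 - (-3)) × (-2.3 - (-1))/(-2 - (-1)) = 0.910000
L_2(-2.3) = (-2.3 - (-3))/(-1 - (-3)) × (-2.3 - (-2))/(-1 - (-2)) = -0.105000

P(-2.3) = 2×L_0(-2.3) + 14×L_1(-2.3) + (-3)×L_2(-2.3)
P(-2.3) = 13.445000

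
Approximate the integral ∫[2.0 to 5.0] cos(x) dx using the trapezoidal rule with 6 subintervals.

f(x) = cos(x)
a = 2.0, b = 5.0, n = 6
h = (b - a)/n = 0.500000

Trapezoidal rule: (h/2)[f(x₀) + 2f(x₁) + 2f(x₂) + ... + f(xₙ)]

x_0 = 2.0000, f(x_0) = -0.416147, coefficient = 1
x_1 = 2.5000, f(x_1) = -0.801144, coefficient = 2
x_2 = 3.0000, f(x_2) = -0.989992, coefficient = 2
x_3 = 3.5000, f(x_3) = -0.936457, coefficient = 2
x_4 = 4.0000, f(x_4) = -0.653644, coefficient = 2
x_5 = 4.5000, f(x_5) = -0.210796, coefficient = 2
x_6 = 5.0000, f(x_6) = 0.283662, coefficient = 1

I ≈ (0.500000/2) × -7.316549 = -1.829137
Exact value: -1.868222
Error: 0.039084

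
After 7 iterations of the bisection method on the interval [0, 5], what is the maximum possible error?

Bisection error bound: |error| ≤ (b-a)/2^n
|error| ≤ (5 - 0)/2^7 = 5/2^7
|error| ≤ 0.0390625000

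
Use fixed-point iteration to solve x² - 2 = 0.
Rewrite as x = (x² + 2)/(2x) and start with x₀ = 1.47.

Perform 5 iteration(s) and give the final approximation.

Equation: x² - 2 = 0
Fixed-point form: x = (x² + 2)/(2x)
x₀ = 1.47

x_1 = g(1.470000) = 1.415272
x_2 = g(1.415272) = 1.414214
x_3 = g(1.414214) = 1.414214
x_4 = g(1.414214) = 1.414214
x_5 = g(1.414214) = 1.414214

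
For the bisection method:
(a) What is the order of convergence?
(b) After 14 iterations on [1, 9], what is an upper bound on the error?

(a) Bisection has linear (order 1) convergence; the error is halved each step.

(b) Error bound = (b-a)/2^n = (9 - 1)/2^{14}
    = 8/2^{14}

(a) 1 (linear); (b) error ≤ 4.88e-04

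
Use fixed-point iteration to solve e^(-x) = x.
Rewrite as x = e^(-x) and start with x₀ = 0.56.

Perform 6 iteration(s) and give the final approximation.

Equation: e^(-x) = x
Fixed-point form: x = e^(-x)
x₀ = 0.56

x_1 = g(0.560000) = 0.571209
x_2 = g(0.571209) = 0.564842
x_3 = g(0.564842) = 0.568450
x_4 = g(0.568450) = 0.566403
x_5 = g(0.566403) = 0.567563
x_6 = g(0.567563) = 0.566905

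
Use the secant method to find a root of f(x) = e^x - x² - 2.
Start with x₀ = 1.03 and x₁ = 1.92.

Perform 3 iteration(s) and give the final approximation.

f(x) = e^x - x² - 2
x₀ = 1.03, x₁ = 1.92

Secant formula: x_{n+1} = x_n - f(x_n)(x_n - x_{n-1})/(f(x_n) - f(x_{n-1}))

Iteration 1:
  f(1.030000) = -0.259834
  f(1.920000) = 1.134558
  x_2 = 1.920000 - 1.134558×(1.920000 - 1.030000)/(1.134558 - (-0.259834))
       = 1.195845
Iteration 2:
  f(1.920000) = 1.134558
  f(1.195845) = -0.123695
  x_3 = 1.195845 - (-0.123695)×(1.195845 - 1.920000)/(-0.123695 - 1.134558)
       = 1.267034
Iteration 3:
  f(1.195845) = -0.123695
  f(1.267034) = -0.055068
  x_4 = 1.267034 - (-0.055068)×(1.267034 - 1.195845)/(-0.055068 - (-0.123695))
       = 1.324159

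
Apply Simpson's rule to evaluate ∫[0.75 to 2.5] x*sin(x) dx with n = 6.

f(x) = x*sin(x)
a = 0.75, b = 2.5, n = 6
h = (b - a)/n = 0.291667

Simpson's rule: (h/3)[f(x₀) + 4f(x₁) + 2f(x₂) + ... + f(xₙ)]

x_0 = 0.7500, f(x_0) = 0.511229, coefficient = 1
x_1 = 1.0417, f(x_1) = 0.899215, coefficient = 4
x_2 = 1.3333, f(x_2) = 1.295917, coefficient = 2
x_3 = 1.6250, f(x_3) = 1.622613, coefficient = 4
x_4 = 1.9167, f(x_4) = 1.803163, coefficient = 2
x_5 = 2.2083, f(x_5) = 1.774538, coefficient = 4
x_6 = 2.5000, f(x_6) = 1.496180, coefficient = 1

I ≈ (0.291667/3) × 25.391036 = 2.468573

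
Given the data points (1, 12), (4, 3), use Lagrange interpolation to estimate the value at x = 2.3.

Lagrange interpolation formula:
P(x) = Σ yᵢ × Lᵢ(x)
where Lᵢ(x) = Π_{j≠i} (x - xⱼ)/(xᵢ - xⱼ)

L_0(2.3) = (2.3 - 4)/(1 - 4) = 0.566667
L_1(2.3) = (2.3 - 1)/(4 - 1) = 0.433333

P(2.3) = 12×L_0(2.3) + 3×L_1(2.3)
P(2.3) = 8.100000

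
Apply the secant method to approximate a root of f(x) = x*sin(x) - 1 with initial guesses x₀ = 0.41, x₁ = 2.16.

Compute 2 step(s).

f(x) = x*sin(x) - 1
x₀ = 0.41, x₁ = 2.16

Secant formula: x_{n+1} = x_n - f(x_n)(x_n - x_{n-1})/(f(x_n) - f(x_{n-1}))

Iteration 1:
  f(0.410000) = -0.836570
  f(2.160000) = 0.795788
  x_2 = 2.160000 - 0.795788×(2.160000 - 0.410000)/(0.795788 - (-0.836570))
       = 1.306860
Iteration 2:
  f(2.160000) = 0.795788
  f(1.306860) = 0.261605
  x_3 = 1.306860 - 0.261605×(1.306860 - 2.160000)/(0.261605 - 0.795788)
       = 0.889054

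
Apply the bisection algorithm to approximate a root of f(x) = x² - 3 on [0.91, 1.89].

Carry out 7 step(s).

f(x) = x² - 3
Initial interval: [0.91, 1.89]

Iteration 1:
  c_1 = (0.910000 + 1.890000)/2 = 1.400000
  f(c_1) = f(1.400000) = -1.040000
  f(a) × f(c) ≥ 0, new interval: [1.400000, 1.890000]
Iteration 2:
  c_2 = (1.400000 + 1.890000)/2 = 1.645000
  f(c_2) = f(1.645000) = -0.293975
  f(a) × f(c) ≥ 0, new interval: [1.645000, 1.890000]
Iteration 3:
  c_3 = (1.645000 + 1.890000)/2 = 1.767500
  f(c_3) = f(1.767500) = 0.124056
  f(a) × f(c) < 0, new interval: [1.645000, 1.767500]
Iteration 4:
  c_4 = (1.645000 + 1.767500)/2 = 1.706250
  f(c_4) = f(1.706250) = -0.088711
  f(a) × f(c) ≥ 0, new interval: [1.706250, 1.767500]
Iteration 5:
  c_5 = (1.706250 + 1.767500)/2 = 1.736875
  f(c_5) = f(1.736875) = 0.016735
  f(a) × f(c) < 0, new interval: [1.706250, 1.736875]
Iteration 6:
  c_6 = (1.706250 + 1.736875)/2 = 1.721563
  f(c_6) = f(1.721563) = -0.036223
  f(a) × f(c) ≥ 0, new interval: [1.721563, 1.736875]
Iteration 7:
  c_7 = (1.721563 + 1.736875)/2 = 1.729219
  f(c_7) = f(1.729219) = -0.009803
  f(a) × f(c) ≥ 0, new interval: [1.729219, 1.736875]

After 7 iteration(s), the approximation is c_7 = 1.729219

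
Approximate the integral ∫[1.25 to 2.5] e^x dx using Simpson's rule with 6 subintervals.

f(x) = e^x
a = 1.25, b = 2.5, n = 6
h = (b - a)/n = 0.208333

Simpson's rule: (h/3)[f(x₀) + 4f(x₁) + 2f(x₂) + ... + f(xₙ)]

x_0 = 1.2500, f(x_0) = 3.490343, coefficient = 1
x_1 = 1.4583, f(x_1) = 4.298789, coefficient = 4
x_2 = 1.6667, f(x_2) = 5.294490, coefficient = 2
x_3 = 1.8750, f(x_3) = 6.520819, coefficient = 4
x_4 = 2.0833, f(x_4) = 8.031195, coefficient = 2
x_5 = 2.2917, f(x_5) = 9.891410, coefficient = 4
x_6 = 2.5000, f(x_6) = 12.182494, coefficient = 1

I ≈ (0.208333/3) × 125.168278 = 8.692242
Exact value: 8.692151
Error: 0.000091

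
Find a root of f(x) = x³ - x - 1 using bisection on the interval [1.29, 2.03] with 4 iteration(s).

f(x) = x³ - x - 1
Initial interval: [1.29, 2.03]

Iteration 1:
  c_1 = (1.290000 + 2.030000)/2 = 1.660000
  f(c_1) = f(1.660000) = 1.914296
  f(a) × f(c) < 0, new interval: [1.290000, 1.660000]
Iteration 2:
  c_2 = (1.290000 + 1.660000)/2 = 1.475000
  f(c_2) = f(1.475000) = 0.734047
  f(a) × f(c) < 0, new interval: [1.290000, 1.475000]
Iteration 3:
  c_3 = (1.290000 + 1.475000)/2 = 1.382500
  f(c_3) = f(1.382500) = 0.259881
  f(a) × f(c) < 0, new interval: [1.290000, 1.382500]
Iteration 4:
  c_4 = (1.290000 + 1.382500)/2 = 1.336250
  f(c_4) = f(1.336250) = 0.049710
  f(a) × f(c) < 0, new interval: [1.290000, 1.336250]

After 4 iteration(s), the approximation is c_4 = 1.336250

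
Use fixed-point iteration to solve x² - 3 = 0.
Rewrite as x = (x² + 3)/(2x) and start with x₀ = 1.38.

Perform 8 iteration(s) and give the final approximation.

Equation: x² - 3 = 0
Fixed-point form: x = (x² + 3)/(2x)
x₀ = 1.38

x_1 = g(1.380000) = 1.776957
x_2 = g(1.776957) = 1.732618
x_3 = g(1.732618) = 1.732051
x_4 = g(1.732051) = 1.732051
x_5 = g(1.732051) = 1.732051
x_6 = g(1.732051) = 1.732051
x_7 = g(1.732051) = 1.732051
x_8 = g(1.732051) = 1.732051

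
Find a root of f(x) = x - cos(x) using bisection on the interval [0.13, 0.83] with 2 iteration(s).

f(x) = x - cos(x)
Initial interval: [0.13, 0.83]

Iteration 1:
  c_1 = (0.130000 + 0.830000)/2 = 0.480000
  f(c_1) = f(0.480000) = -0.406995
  f(a) × f(c) ≥ 0, new interval: [0.480000, 0.830000]
Iteration 2:
  c_2 = (0.480000 + 0.830000)/2 = 0.655000
  f(c_2) = f(0.655000) = -0.138048
  f(a) × f(c) ≥ 0, new interval: [0.655000, 0.830000]

After 2 iteration(s), the approximation is c_2 = 0.655000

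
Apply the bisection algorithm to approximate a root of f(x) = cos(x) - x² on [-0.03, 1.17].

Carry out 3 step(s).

f(x) = cos(x) - x²
Initial interval: [-0.03, 1.17]

Iteration 1:
  c_1 = (-0.030000 + 1.170000)/2 = 0.570000
  f(c_1) = f(0.570000) = 0.517001
  f(a) × f(c) ≥ 0, new interval: [0.570000, 1.170000]
Iteration 2:
  c_2 = (0.570000 + 1.170000)/2 = 0.870000
  f(c_2) = f(0.870000) = -0.112073
  f(a) × f(c) < 0, new interval: [0.570000, 0.870000]
Iteration 3:
  c_3 = (0.570000 + 0.870000)/2 = 0.720000
  f(c_3) = f(0.720000) = 0.233406
  f(a) × f(c) ≥ 0, new interval: [0.720000, 0.870000]

After 3 iteration(s), the approximation is c_3 = 0.720000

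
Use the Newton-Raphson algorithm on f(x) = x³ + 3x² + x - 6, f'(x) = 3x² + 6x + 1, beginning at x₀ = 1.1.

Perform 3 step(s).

f(x) = x³ + 3x² + x - 6
f'(x) = 3x² + 6x + 1
x₀ = 1.1

Newton-Raphson formula: x_{n+1} = x_n - f(x_n)/f'(x_n)

Iteration 1:
  f(1.100000) = 0.061000
  f'(1.100000) = 11.230000
  x_1 = 1.100000 - 0.061000/11.230000 = 1.094568
Iteration 2:
  f(1.094568) = 0.000186
  f'(1.094568) = 11.161647
  x_2 = 1.094568 - 0.000186/11.161647 = 1.094551
Iteration 3:
  f(1.094551) = 0.000000
  f'(1.094551) = 11.161438
  x_3 = 1.094551 - 0.000000/11.161438 = 1.094551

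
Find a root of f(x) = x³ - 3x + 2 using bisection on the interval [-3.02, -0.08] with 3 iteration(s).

f(x) = x³ - 3x + 2
Initial interval: [-3.02, -0.08]

Iteration 1:
  c_1 = (-3.020000 + (-0.080000))/2 = -1.550000
  f(c_1) = f(-1.550000) = 2.926125
  f(a) × f(c) < 0, new interval: [-3.020000, -1.550000]
Iteration 2:
  c_2 = (-3.020000 + (-1.550000))/2 = -2.285000
  f(c_2) = f(-2.285000) = -3.075499
  f(a) × f(c) ≥ 0, new interval: [-2.285000, -1.550000]
Iteration 3:
  c_3 = (-2.285000 + (-1.550000))/2 = -1.917500
  f(c_3) = f(-1.917500) = 0.702224
  f(a) × f(c) < 0, new interval: [-2.285000, -1.917500]

After 3 iteration(s), the approximation is c_3 = -1.917500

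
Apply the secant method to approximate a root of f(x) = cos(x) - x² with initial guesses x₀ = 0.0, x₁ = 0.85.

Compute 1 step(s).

f(x) = cos(x) - x²
x₀ = 0.0, x₁ = 0.85

Secant formula: x_{n+1} = x_n - f(x_n)(x_n - x_{n-1})/(f(x_n) - f(x_{n-1}))

Iteration 1:
  f(0.000000) = 1.000000
  f(0.850000) = -0.062517
  x_2 = 0.850000 - (-0.062517)×(0.850000 - 0.000000)/(-0.062517 - 1.000000)
       = 0.799987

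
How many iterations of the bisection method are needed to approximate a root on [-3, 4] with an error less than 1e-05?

We need (b-a)/2^n ≤ 1e-05
(4 - (-3))/2^n ≤ 1e-05
7/2^n ≤ 1e-05
2^n ≥ 700000
n ≥ log₂(700000) = 19.42
n ≥ 20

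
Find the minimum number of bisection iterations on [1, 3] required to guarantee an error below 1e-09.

We need (b-a)/2^n ≤ 1e-09
(3 - 1)/2^n ≤ 1e-09
2/2^n ≤ 1e-09
2^n ≥ 2000000000
n ≥ log₂(2000000000) = 30.90
n ≥ 31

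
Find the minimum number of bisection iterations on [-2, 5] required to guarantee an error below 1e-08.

We need (b-a)/2^n ≤ 1e-08
(5 - (-2))/2^n ≤ 1e-08
7/2^n ≤ 1e-08
2^n ≥ 700000000
n ≥ log₂(700000000) = 29.38
n ≥ 30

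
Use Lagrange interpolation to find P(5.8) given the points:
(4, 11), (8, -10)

Lagrange interpolation formula:
P(x) = Σ yᵢ × Lᵢ(x)
where Lᵢ(x) = Π_{j≠i} (x - xⱼ)/(xᵢ - xⱼ)

L_0(5.8) = (5.8 - 8)/(4 - 8) = 0.550000
L_1(5.8) = (5.8 - 4)/(8 - 4) = 0.450000

P(5.8) = 11×L_0(5.8) + (-10)×L_1(5.8)
P(5.8) = 1.550000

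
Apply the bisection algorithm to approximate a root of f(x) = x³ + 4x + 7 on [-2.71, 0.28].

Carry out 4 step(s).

f(x) = x³ + 4x + 7
Initial interval: [-2.71, 0.28]

Iteration 1:
  c_1 = (-2.710000 + 0.280000)/2 = -1.215000
  f(c_1) = f(-1.215000) = 0.346387
  f(a) × f(c) < 0, new interval: [-2.710000, -1.215000]
Iteration 2:
  c_2 = (-2.710000 + (-1.215000))/2 = -1.962500
  f(c_2) = f(-1.962500) = -8.408385
  f(a) × f(c) ≥ 0, new interval: [-1.962500, -1.215000]
Iteration 3:
  c_3 = (-1.962500 + (-1.215000))/2 = -1.588750
  f(c_3) = f(-1.588750) = -3.365206
  f(a) × f(c) ≥ 0, new interval: [-1.588750, -1.215000]
Iteration 4:
  c_4 = (-1.588750 + (-1.215000))/2 = -1.401875
  f(c_4) = f(-1.401875) = -1.362540
  f(a) × f(c) ≥ 0, new interval: [-1.401875, -1.215000]

After 4 iteration(s), the approximation is c_4 = -1.401875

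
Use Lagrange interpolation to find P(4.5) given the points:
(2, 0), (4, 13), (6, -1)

Lagrange interpolation formula:
P(x) = Σ yᵢ × Lᵢ(x)
where Lᵢ(x) = Π_{j≠i} (x - xⱼ)/(xᵢ - xⱼ)

L_0(4.5) = (4.5 - 4)/(2 - 4) × (4.5 - 6)/(2 - 6) = -0.093750
L_1(4.5) = (4.5 - 2)/(4 - 2) × (4.5 - 6)/(4 - 6) = 0.937500
L_2(4.5) = (4.5 - 2)/(6 - 2) × (4.5 - 4)/(6 - 4) = 0.156250

P(4.5) = 0×L_0(4.5) + 13×L_1(4.5) + (-1)×L_2(4.5)
P(4.5) = 12.031250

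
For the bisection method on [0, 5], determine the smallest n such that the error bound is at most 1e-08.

We need (b-a)/2^n ≤ 1e-08
(5 - 0)/2^n ≤ 1e-08
5/2^n ≤ 1e-08
2^n ≥ 500000000
n ≥ log₂(500000000) = 28.90
n ≥ 29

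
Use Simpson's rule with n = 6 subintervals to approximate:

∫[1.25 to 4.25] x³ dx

f(x) = x³
a = 1.25, b = 4.25, n = 6
h = (b - a)/n = 0.500000

Simpson's rule: (h/3)[f(x₀) + 4f(x₁) + 2f(x₂) + ... + f(xₙ)]

x_0 = 1.2500, f(x_0) = 1.953125, coefficient = 1
x_1 = 1.7500, f(x_1) = 5.359375, coefficient = 4
x_2 = 2.2500, f(x_2) = 11.390625, coefficient = 2
x_3 = 2.7500, f(x_3) = 20.796875, coefficient = 4
x_4 = 3.2500, f(x_4) = 34.328125, coefficient = 2
x_5 = 3.7500, f(x_5) = 52.734375, coefficient = 4
x_6 = 4.2500, f(x_6) = 76.765625, coefficient = 1

I ≈ (0.500000/3) × 485.718750 = 80.953125
Exact value: 80.953125
Error: 0.000000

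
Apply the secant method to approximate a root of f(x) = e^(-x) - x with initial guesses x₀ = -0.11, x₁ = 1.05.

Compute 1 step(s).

f(x) = e^(-x) - x
x₀ = -0.11, x₁ = 1.05

Secant formula: x_{n+1} = x_n - f(x_n)(x_n - x_{n-1})/(f(x_n) - f(x_{n-1}))

Iteration 1:
  f(-0.110000) = 1.226278
  f(1.050000) = -0.700062
  x_2 = 1.050000 - (-0.700062)×(1.050000 - (-0.110000))/(-0.700062 - 1.226278)
       = 0.628438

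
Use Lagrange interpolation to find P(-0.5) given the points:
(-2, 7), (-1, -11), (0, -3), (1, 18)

Lagrange interpolation formula:
P(x) = Σ yᵢ × Lᵢ(x)
where Lᵢ(x) = Π_{j≠i} (x - xⱼ)/(xᵢ - xⱼ)

L_0(-0.5) = (-0.5 - (-1))/(-2 - (-1)) × (-0.5 - 0)/(-2 - 0) × (-0.5 - 1)/(-2 - 1) = -0.062500
L_1(-0.5) = (-0.5 - (-2))/(-1 - (-2)) × (-0.5 - 0)/(-1 - 0) × (-0.5 - 1)/(-1 - 1) = 0.562500
L_2(-0.5) = (-0.5 - (-2))/(0 - (-2)) × (-0.5 - (-1))/(0 - (-1)) × (-0.5 - 1)/(0 - 1) = 0.562500
L_3(-0.5) = (-0.5 - (-2))/(1 - (-2)) × (-0.5 - (-1))/(1 - (-1)) × (-0.5 - 0)/(1 - 0) = -0.062500

P(-0.5) = 7×L_0(-0.5) + (-11)×L_1(-0.5) + (-3)×L_2(-0.5) + 18×L_3(-0.5)
P(-0.5) = -9.437500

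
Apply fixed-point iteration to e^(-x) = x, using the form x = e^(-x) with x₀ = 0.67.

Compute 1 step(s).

Equation: e^(-x) = x
Fixed-point form: x = e^(-x)
x₀ = 0.67

x_1 = g(0.670000) = 0.511709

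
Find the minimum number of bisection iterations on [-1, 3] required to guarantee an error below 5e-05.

We need (b-a)/2^n ≤ 5e-05
(3 - (-1))/2^n ≤ 5e-05
4/2^n ≤ 5e-05
2^n ≥ 80000
n ≥ log₂(80000) = 16.29
n ≥ 17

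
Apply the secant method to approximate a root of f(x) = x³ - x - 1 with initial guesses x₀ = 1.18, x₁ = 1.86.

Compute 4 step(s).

f(x) = x³ - x - 1
x₀ = 1.18, x₁ = 1.86

Secant formula: x_{n+1} = x_n - f(x_n)(x_n - x_{n-1})/(f(x_n) - f(x_{n-1}))

Iteration 1:
  f(1.180000) = -0.536968
  f(1.860000) = 3.574856
  x_2 = 1.860000 - 3.574856×(1.860000 - 1.180000)/(3.574856 - (-0.536968))
       = 1.268802
Iteration 2:
  f(1.860000) = 3.574856
  f(1.268802) = -0.226210
  x_3 = 1.268802 - (-0.226210)×(1.268802 - 1.860000)/(-0.226210 - 3.574856)
       = 1.303986
Iteration 3:
  f(1.268802) = -0.226210
  f(1.303986) = -0.086717
  x_4 = 1.303986 - (-0.086717)×(1.303986 - 1.268802)/(-0.086717 - (-0.226210))
       = 1.325858
Iteration 4:
  f(1.303986) = -0.086717
  f(1.325858) = 0.004865
  x_5 = 1.325858 - 0.004865×(1.325858 - 1.303986)/(0.004865 - (-0.086717))
       = 1.324696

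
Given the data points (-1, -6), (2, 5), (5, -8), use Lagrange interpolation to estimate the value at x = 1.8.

Lagrange interpolation formula:
P(x) = Σ yᵢ × Lᵢ(x)
where Lᵢ(x) = Π_{j≠i} (x - xⱼ)/(xᵢ - xⱼ)

L_0(1.8) = (1.8 - 2)/(-1 - 2) × (1.8 - 5)/(-1 - 5) = 0.035556
L_1(1.8) = (1.8 - (-1))/(2 - (-1)) × (1.8 - 5)/(2 - 5) = 0.995556
L_2(1.8) = (1.8 - (-1))/(5 - (-1)) × (1.8 - 2)/(5 - 2) = -0.031111

P(1.8) = (-6)×L_0(1.8) + 5×L_1(1.8) + (-8)×L_2(1.8)
P(1.8) = 5.013333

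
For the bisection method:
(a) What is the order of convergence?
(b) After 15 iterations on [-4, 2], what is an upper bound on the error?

(a) Bisection has linear (order 1) convergence; the error is halved each step.

(b) Error bound = (b-a)/2^n = (2 - (-4))/2^{15}
    = 6/2^{15}

(a) 1 (linear); (b) error ≤ 1.83e-04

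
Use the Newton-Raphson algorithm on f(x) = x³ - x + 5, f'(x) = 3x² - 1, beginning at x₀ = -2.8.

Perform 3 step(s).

f(x) = x³ - x + 5
f'(x) = 3x² - 1
x₀ = -2.8

Newton-Raphson formula: x_{n+1} = x_n - f(x_n)/f'(x_n)

Iteration 1:
  f(-2.800000) = -14.152000
  f'(-2.800000) = 22.520000
  x_1 = -2.800000 - (-14.152000)/22.520000 = -2.171581
Iteration 2:
  f(-2.171581) = -3.069080
  f'(-2.171581) = 13.147290
  x_2 = -2.171581 - (-3.069080)/13.147290 = -1.938143
Iteration 3:
  f(-1.938143) = -0.342290
  f'(-1.938143) = 10.269190
  x_3 = -1.938143 - (-0.342290)/10.269190 = -1.904811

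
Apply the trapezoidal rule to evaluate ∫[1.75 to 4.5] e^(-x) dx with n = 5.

f(x) = e^(-x)
a = 1.75, b = 4.5, n = 5
h = (b - a)/n = 0.550000

Trapezoidal rule: (h/2)[f(x₀) + 2f(x₁) + 2f(x₂) + ... + f(xₙ)]

x_0 = 1.7500, f(x_0) = 0.173774, coefficient = 1
x_1 = 2.3000, f(x_1) = 0.100259, coefficient = 2
x_2 = 2.8500, f(x_2) = 0.057844, coefficient = 2
x_3 = 3.4000, f(x_3) = 0.033373, coefficient = 2
x_4 = 3.9500, f(x_4) = 0.019255, coefficient = 2
x_5 = 4.5000, f(x_5) = 0.011109, coefficient = 1

I ≈ (0.550000/2) × 0.606345 = 0.166745
Exact value: 0.162665
Error: 0.004080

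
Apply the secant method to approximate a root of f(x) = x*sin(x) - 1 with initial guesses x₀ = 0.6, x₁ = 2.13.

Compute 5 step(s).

f(x) = x*sin(x) - 1
x₀ = 0.6, x₁ = 2.13

Secant formula: x_{n+1} = x_n - f(x_n)(x_n - x_{n-1})/(f(x_n) - f(x_{n-1}))

Iteration 1:
  f(0.600000) = -0.661215
  f(2.130000) = 0.805554
  x_2 = 2.130000 - 0.805554×(2.130000 - 0.600000)/(0.805554 - (-0.661215))
       = 1.289719
Iteration 2:
  f(2.130000) = 0.805554
  f(1.289719) = 0.239107
  x_3 = 1.289719 - 0.239107×(1.289719 - 2.130000)/(0.239107 - 0.805554)
       = 0.935022
Iteration 3:
  f(1.289719) = 0.239107
  f(0.935022) = -0.247670
  x_4 = 0.935022 - (-0.247670)×(0.935022 - 1.289719)/(-0.247670 - 0.239107)
       = 1.115490
Iteration 4:
  f(0.935022) = -0.247670
  f(1.115490) = 0.001851
  x_5 = 1.115490 - 0.001851×(1.115490 - 0.935022)/(0.001851 - (-0.247670))
       = 1.114151
Iteration 5:
  f(1.115490) = 0.001851
  f(1.114151) = -0.000008
  x_6 = 1.114151 - (-0.000008)×(1.114151 - 1.115490)/(-0.000008 - 0.001851)
       = 1.114157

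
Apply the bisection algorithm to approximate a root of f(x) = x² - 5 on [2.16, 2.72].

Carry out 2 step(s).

f(x) = x² - 5
Initial interval: [2.16, 2.72]

Iteration 1:
  c_1 = (2.160000 + 2.720000)/2 = 2.440000
  f(c_1) = f(2.440000) = 0.953600
  f(a) × f(c) < 0, new interval: [2.160000, 2.440000]
Iteration 2:
  c_2 = (2.160000 + 2.440000)/2 = 2.300000
  f(c_2) = f(2.300000) = 0.290000
  f(a) × f(c) < 0, new interval: [2.160000, 2.300000]

After 2 iteration(s), the approximation is c_2 = 2.300000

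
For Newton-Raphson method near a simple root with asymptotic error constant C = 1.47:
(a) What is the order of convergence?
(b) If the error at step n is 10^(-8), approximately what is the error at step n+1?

(a) Newton-Raphson has quadratic (order 2) convergence near simple roots.
    This means |e_{n+1}| ≈ C|e_n|².

(b) With |e_n| = 10^(-8) and C = 1.47:
    |e_{n+1}| ≈ 1.47 × (10^(-8))² = 1.47 × 10^(-16)

(a) 2 (quadratic); (b) |e_{n+1}| ≈ 1.470e-16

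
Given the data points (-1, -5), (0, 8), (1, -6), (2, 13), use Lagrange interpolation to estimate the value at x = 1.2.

Lagrange interpolation formula:
P(x) = Σ yᵢ × Lᵢ(x)
where Lᵢ(x) = Π_{j≠i} (x - xⱼ)/(xᵢ - xⱼ)

L_0(1.2) = (1.2 - 0)/(-1 - 0) × (1.2 - 1)/(-1 - 1) × (1.2 - 2)/(-1 - 2) = 0.032000
L_1(1.2) = (1.2 - (-1))/(0 - (-1)) × (1.2 - 1)/(0 - 1) × (1.2 - 2)/(0 - 2) = -0.176000
L_2(1.2) = (1.2 - (-1))/(1 - (-1)) × (1.2 - 0)/(1 - 0) × (1.2 - 2)/(1 - 2) = 1.056000
L_3(1.2) = (1.2 - (-1))/(2 - (-1)) × (1.2 - 0)/(2 - 0) × (1.2 - 1)/(2 - 1) = 0.088000

P(1.2) = (-5)×L_0(1.2) + 8×L_1(1.2) + (-6)×L_2(1.2) + 13×L_3(1.2)
P(1.2) = -6.760000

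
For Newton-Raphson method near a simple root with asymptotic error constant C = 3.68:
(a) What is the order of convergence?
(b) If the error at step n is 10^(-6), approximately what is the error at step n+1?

(a) Newton-Raphson has quadratic (order 2) convergence near simple roots.
    This means |e_{n+1}| ≈ C|e_n|².

(b) With |e_n| = 10^(-6) and C = 3.68:
    |e_{n+1}| ≈ 3.68 × (10^(-6))² = 3.68 × 10^(-12)

(a) 2 (quadratic); (b) |e_{n+1}| ≈ 3.680e-12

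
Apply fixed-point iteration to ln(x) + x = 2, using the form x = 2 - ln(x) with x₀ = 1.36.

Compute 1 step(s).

Equation: ln(x) + x = 2
Fixed-point form: x = 2 - ln(x)
x₀ = 1.36

x_1 = g(1.360000) = 1.692515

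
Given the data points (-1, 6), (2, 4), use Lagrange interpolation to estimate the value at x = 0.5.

Lagrange interpolation formula:
P(x) = Σ yᵢ × Lᵢ(x)
where Lᵢ(x) = Π_{j≠i} (x - xⱼ)/(xᵢ - xⱼ)

L_0(0.5) = (0.5 - 2)/(-1 - 2) = 0.500000
L_1(0.5) = (0.5 - (-1))/(2 - (-1)) = 0.500000

P(0.5) = 6×L_0(0.5) + 4×L_1(0.5)
P(0.5) = 5.000000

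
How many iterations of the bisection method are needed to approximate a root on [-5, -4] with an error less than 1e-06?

We need (b-a)/2^n ≤ 1e-06
(-4 - (-5))/2^n ≤ 1e-06
1/2^n ≤ 1e-06
2^n ≥ 1000000
n ≥ log₂(1000000) = 19.93
n ≥ 20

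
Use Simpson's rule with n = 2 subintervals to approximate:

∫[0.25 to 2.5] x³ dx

f(x) = x³
a = 0.25, b = 2.5, n = 2
h = (b - a)/n = 1.125000

Simpson's rule: (h/3)[f(x₀) + 4f(x₁) + 2f(x₂) + ... + f(xₙ)]

x_0 = 0.2500, f(x_0) = 0.015625, coefficient = 1
x_1 = 1.3750, f(x_1) = 2.599609, coefficient = 4
x_2 = 2.5000, f(x_2) = 15.625000, coefficient = 1

I ≈ (1.125000/3) × 26.039062 = 9.764648
Exact value: 9.764648
Error: 0.000000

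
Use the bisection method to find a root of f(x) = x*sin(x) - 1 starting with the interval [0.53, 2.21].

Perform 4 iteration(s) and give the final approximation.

f(x) = x*sin(x) - 1
Initial interval: [0.53, 2.21]

Iteration 1:
  c_1 = (0.530000 + 2.210000)/2 = 1.370000
  f(c_1) = f(1.370000) = 0.342474
  f(a) × f(c) < 0, new interval: [0.530000, 1.370000]
Iteration 2:
  c_2 = (0.530000 + 1.370000)/2 = 0.950000
  f(c_2) = f(0.950000) = -0.227255
  f(a) × f(c) ≥ 0, new interval: [0.950000, 1.370000]
Iteration 3:
  c_3 = (0.950000 + 1.370000)/2 = 1.160000
  f(c_3) = f(1.160000) = 0.063492
  f(a) × f(c) < 0, new interval: [0.950000, 1.160000]
Iteration 4:
  c_4 = (0.950000 + 1.160000)/2 = 1.055000
  f(c_4) = f(1.055000) = -0.082255
  f(a) × f(c) ≥ 0, new interval: [1.055000, 1.160000]

After 4 iteration(s), the approximation is c_4 = 1.055000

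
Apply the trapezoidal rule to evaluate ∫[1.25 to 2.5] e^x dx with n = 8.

f(x) = e^x
a = 1.25, b = 2.5, n = 8
h = (b - a)/n = 0.156250

Trapezoidal rule: (h/2)[f(x₀) + 2f(x₁) + 2f(x₂) + ... + f(xₙ)]

x_0 = 1.2500, f(x_0) = 3.490343, coefficient = 1
x_1 = 1.4062, f(x_1) = 4.080624, coefficient = 2
x_2 = 1.5625, f(x_2) = 4.770733, coefficient = 2
x_3 = 1.7188, f(x_3) = 5.577552, coefficient = 2
x_4 = 1.8750, f(x_4) = 6.520819, coefficient = 2
x_5 = 2.0312, f(x_5) = 7.623610, coefficient = 2
x_6 = 2.1875, f(x_6) = 8.912903, coefficient = 2
x_7 = 2.3438, f(x_7) = 10.420239, coefficient = 2
x_8 = 2.5000, f(x_8) = 12.182494, coefficient = 1

I ≈ (0.156250/2) × 111.485799 = 8.709828
Exact value: 8.692151
Error: 0.017677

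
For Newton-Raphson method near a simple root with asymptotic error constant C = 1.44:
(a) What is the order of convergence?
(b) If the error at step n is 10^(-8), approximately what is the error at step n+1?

(a) Newton-Raphson has quadratic (order 2) convergence near simple roots.
    This means |e_{n+1}| ≈ C|e_n|².

(b) With |e_n| = 10^(-8) and C = 1.44:
    |e_{n+1}| ≈ 1.44 × (10^(-8))² = 1.44 × 10^(-16)

(a) 2 (quadratic); (b) |e_{n+1}| ≈ 1.440e-16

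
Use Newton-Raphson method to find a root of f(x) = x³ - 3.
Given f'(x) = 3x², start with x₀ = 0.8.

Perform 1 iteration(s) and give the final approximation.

f(x) = x³ - 3
f'(x) = 3x²
x₀ = 0.8

Newton-Raphson formula: x_{n+1} = x_n - f(x_n)/f'(x_n)

Iteration 1:
  f(0.800000) = -2.488000
  f'(0.800000) = 1.920000
  x_1 = 0.800000 - (-2.488000)/1.920000 = 2.095833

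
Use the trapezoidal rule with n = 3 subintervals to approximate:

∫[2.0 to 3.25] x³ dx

f(x) = x³
a = 2.0, b = 3.25, n = 3
h = (b - a)/n = 0.416667

Trapezoidal rule: (h/2)[f(x₀) + 2f(x₁) + 2f(x₂) + ... + f(xₙ)]

x_0 = 2.0000, f(x_0) = 8.000000, coefficient = 1
x_1 = 2.4167, f(x_1) = 14.114005, coefficient = 2
x_2 = 2.8333, f(x_2) = 22.745370, coefficient = 2
x_3 = 3.2500, f(x_3) = 34.328125, coefficient = 1

I ≈ (0.416667/2) × 116.046875 = 24.176432
Exact value: 23.891602
Error: 0.284831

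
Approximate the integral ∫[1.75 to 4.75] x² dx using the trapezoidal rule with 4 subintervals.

f(x) = x²
a = 1.75, b = 4.75, n = 4
h = (b - a)/n = 0.750000

Trapezoidal rule: (h/2)[f(x₀) + 2f(x₁) + 2f(x₂) + ... + f(xₙ)]

x_0 = 1.7500, f(x_0) = 3.062500, coefficient = 1
x_1 = 2.5000, f(x_1) = 6.250000, coefficient = 2
x_2 = 3.2500, f(x_2) = 10.562500, coefficient = 2
x_3 = 4.0000, f(x_3) = 16.000000, coefficient = 2
x_4 = 4.7500, f(x_4) = 22.562500, coefficient = 1

I ≈ (0.750000/2) × 91.250000 = 34.218750
Exact value: 33.937500
Error: 0.281250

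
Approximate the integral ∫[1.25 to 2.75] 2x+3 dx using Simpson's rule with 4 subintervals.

f(x) = 2x+3
a = 1.25, b = 2.75, n = 4
h = (b - a)/n = 0.375000

Simpson's rule: (h/3)[f(x₀) + 4f(x₁) + 2f(x₂) + ... + f(xₙ)]

x_0 = 1.2500, f(x_0) = 5.500000, coefficient = 1
x_1 = 1.6250, f(x_1) = 6.250000, coefficient = 4
x_2 = 2.0000, f(x_2) = 7.000000, coefficient = 2
x_3 = 2.3750, f(x_3) = 7.750000, coefficient = 4
x_4 = 2.7500, f(x_4) = 8.500000, coefficient = 1

I ≈ (0.375000/3) × 84.000000 = 10.500000
Exact value: 10.500000
Error: 0.000000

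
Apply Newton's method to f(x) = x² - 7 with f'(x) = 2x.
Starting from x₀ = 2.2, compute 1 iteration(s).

f(x) = x² - 7
f'(x) = 2x
x₀ = 2.2

Newton-Raphson formula: x_{n+1} = x_n - f(x_n)/f'(x_n)

Iteration 1:
  f(2.200000) = -2.160000
  f'(2.200000) = 4.400000
  x_1 = 2.200000 - (-2.160000)/4.400000 = 2.690909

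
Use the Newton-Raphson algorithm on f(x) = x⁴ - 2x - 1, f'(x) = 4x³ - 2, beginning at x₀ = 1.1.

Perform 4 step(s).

f(x) = x⁴ - 2x - 1
f'(x) = 4x³ - 2
x₀ = 1.1

Newton-Raphson formula: x_{n+1} = x_n - f(x_n)/f'(x_n)

Iteration 1:
  f(1.100000) = -1.735900
  f'(1.100000) = 3.324000
  x_1 = 1.100000 - (-1.735900)/3.324000 = 1.622232
Iteration 2:
  f(1.622232) = 2.681051
  f'(1.622232) = 15.076509
  x_2 = 1.622232 - 2.681051/15.076509 = 1.444403
Iteration 3:
  f(1.444403) = 0.463837
  f'(1.444403) = 10.053820
  x_3 = 1.444403 - 0.463837/10.053820 = 1.398267
Iteration 4:
  f(1.398267) = 0.026081
  f'(1.398267) = 8.935293
  x_4 = 1.398267 - 0.026081/8.935293 = 1.395348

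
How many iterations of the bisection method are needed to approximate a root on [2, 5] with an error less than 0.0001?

We need (b-a)/2^n ≤ 0.0001
(5 - 2)/2^n ≤ 0.0001
3/2^n ≤ 0.0001
2^n ≥ 30000
n ≥ log₂(30000) = 14.87
n ≥ 15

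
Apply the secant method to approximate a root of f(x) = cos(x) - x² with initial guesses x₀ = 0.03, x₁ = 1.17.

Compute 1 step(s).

f(x) = cos(x) - x²
x₀ = 0.03, x₁ = 1.17

Secant formula: x_{n+1} = x_n - f(x_n)(x_n - x_{n-1})/(f(x_n) - f(x_{n-1}))

Iteration 1:
  f(0.030000) = 0.998650
  f(1.170000) = -0.978748
  x_2 = 1.170000 - (-0.978748)×(1.170000 - 0.030000)/(-0.978748 - 0.998650)
       = 0.605737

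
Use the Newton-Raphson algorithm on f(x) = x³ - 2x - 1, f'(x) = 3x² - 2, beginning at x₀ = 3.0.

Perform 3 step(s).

f(x) = x³ - 2x - 1
f'(x) = 3x² - 2
x₀ = 3.0

Newton-Raphson formula: x_{n+1} = x_n - f(x_n)/f'(x_n)

Iteration 1:
  f(3.000000) = 20.000000
  f'(3.000000) = 25.000000
  x_1 = 3.000000 - 20.000000/25.000000 = 2.200000
Iteration 2:
  f(2.200000) = 5.248000
  f'(2.200000) = 12.520000
  x_2 = 2.200000 - 5.248000/12.520000 = 1.780831
Iteration 3:
  f(1.780831) = 1.085990
  f'(1.780831) = 7.514074
  x_3 = 1.780831 - 1.085990/7.514074 = 1.636303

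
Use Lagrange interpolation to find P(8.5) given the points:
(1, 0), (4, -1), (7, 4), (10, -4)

Lagrange interpolation formula:
P(x) = Σ yᵢ × Lᵢ(x)
where Lᵢ(x) = Π_{j≠i} (x - xⱼ)/(xᵢ - xⱼ)

L_0(8.5) = (8.5 - 4)/(1 - 4) × (8.5 - 7)/(1 - 7) × (8.5 - 10)/(1 - 10) = 0.062500
L_1(8.5) = (8.5 - 1)/(4 - 1) × (8.5 - 7)/(4 - 7) × (8.5 - 10)/(4 - 10) = -0.312500
L_2(8.5) = (8.5 - 1)/(7 - 1) × (8.5 - 4)/(7 - 4) × (8.5 - 10)/(7 - 10) = 0.937500
L_3(8.5) = (8.5 - 1)/(10 - 1) × (8.5 - 4)/(10 - 4) × (8.5 - 7)/(10 - 7) = 0.312500

P(8.5) = 0×L_0(8.5) + (-1)×L_1(8.5) + 4×L_2(8.5) + (-4)×L_3(8.5)
P(8.5) = 2.812500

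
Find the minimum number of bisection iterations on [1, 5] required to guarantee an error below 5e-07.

We need (b-a)/2^n ≤ 5e-07
(5 - 1)/2^n ≤ 5e-07
4/2^n ≤ 5e-07
2^n ≥ 8000000
n ≥ log₂(8000000) = 22.93
n ≥ 23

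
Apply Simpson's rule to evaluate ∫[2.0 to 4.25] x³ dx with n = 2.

f(x) = x³
a = 2.0, b = 4.25, n = 2
h = (b - a)/n = 1.125000

Simpson's rule: (h/3)[f(x₀) + 4f(x₁) + 2f(x₂) + ... + f(xₙ)]

x_0 = 2.0000, f(x_0) = 8.000000, coefficient = 1
x_1 = 3.1250, f(x_1) = 30.517578, coefficient = 4
x_2 = 4.2500, f(x_2) = 76.765625, coefficient = 1

I ≈ (1.125000/3) × 206.835938 = 77.563477
Exact value: 77.563477
Error: 0.000000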